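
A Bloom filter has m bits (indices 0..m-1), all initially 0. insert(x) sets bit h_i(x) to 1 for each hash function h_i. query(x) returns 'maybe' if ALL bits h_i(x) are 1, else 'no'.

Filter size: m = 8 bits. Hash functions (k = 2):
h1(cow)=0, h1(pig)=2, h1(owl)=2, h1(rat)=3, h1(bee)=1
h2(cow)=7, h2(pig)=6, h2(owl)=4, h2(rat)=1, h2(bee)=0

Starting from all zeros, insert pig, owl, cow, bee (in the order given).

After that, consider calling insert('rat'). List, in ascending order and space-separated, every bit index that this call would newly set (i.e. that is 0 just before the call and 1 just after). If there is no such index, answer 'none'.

Start: bits=00000000
After insert 'pig': sets bits 2 6 -> bits=00100010
After insert 'owl': sets bits 2 4 -> bits=00101010
After insert 'cow': sets bits 0 7 -> bits=10101011
After insert 'bee': sets bits 0 1 -> bits=11101011
insert 'rat' would touch bits 1 3; currently bit1=1, bit3=0
Bits that are 0 among those (would change 0->1): 3

Answer: 3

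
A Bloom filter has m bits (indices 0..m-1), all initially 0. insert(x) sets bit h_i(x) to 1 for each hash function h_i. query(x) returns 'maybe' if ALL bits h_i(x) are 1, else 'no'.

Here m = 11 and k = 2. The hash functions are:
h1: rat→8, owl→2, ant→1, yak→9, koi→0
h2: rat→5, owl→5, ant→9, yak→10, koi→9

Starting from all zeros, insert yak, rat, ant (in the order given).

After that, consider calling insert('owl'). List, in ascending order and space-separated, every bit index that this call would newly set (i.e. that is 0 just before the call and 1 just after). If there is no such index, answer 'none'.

Answer: 2

Derivation:
Start: bits=00000000000
After insert 'yak': sets bits 9 10 -> bits=00000000011
After insert 'rat': sets bits 5 8 -> bits=00000100111
After insert 'ant': sets bits 1 9 -> bits=01000100111
insert 'owl' would touch bits 2 5; currently bit2=0, bit5=1
Bits that are 0 among those (would change 0->1): 2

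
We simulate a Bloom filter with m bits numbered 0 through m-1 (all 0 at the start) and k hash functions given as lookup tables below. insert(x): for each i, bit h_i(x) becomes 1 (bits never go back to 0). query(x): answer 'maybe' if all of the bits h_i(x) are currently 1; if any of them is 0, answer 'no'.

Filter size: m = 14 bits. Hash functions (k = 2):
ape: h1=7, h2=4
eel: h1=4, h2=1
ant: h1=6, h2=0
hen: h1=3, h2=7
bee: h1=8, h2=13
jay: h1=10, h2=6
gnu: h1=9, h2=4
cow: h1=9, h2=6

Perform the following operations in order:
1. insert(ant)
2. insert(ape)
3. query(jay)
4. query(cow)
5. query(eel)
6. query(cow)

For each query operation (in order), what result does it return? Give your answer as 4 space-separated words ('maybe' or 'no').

Answer: no no no no

Derivation:
Start: bits=00000000000000
Op 1: insert ant -> sets bits 0 6 -> bits=10000010000000
Op 2: insert ape -> sets bits 4 7 -> bits=10001011000000
Op 3: query jay -> checks bit6=1, bit10=0 (has a 0) -> no
Op 4: query cow -> checks bit6=1, bit9=0 (has a 0) -> no
Op 5: query eel -> checks bit1=0, bit4=1 (has a 0) -> no
Op 6: query cow -> checks bit6=1, bit9=0 (has a 0) -> no
Query results in order: no no no no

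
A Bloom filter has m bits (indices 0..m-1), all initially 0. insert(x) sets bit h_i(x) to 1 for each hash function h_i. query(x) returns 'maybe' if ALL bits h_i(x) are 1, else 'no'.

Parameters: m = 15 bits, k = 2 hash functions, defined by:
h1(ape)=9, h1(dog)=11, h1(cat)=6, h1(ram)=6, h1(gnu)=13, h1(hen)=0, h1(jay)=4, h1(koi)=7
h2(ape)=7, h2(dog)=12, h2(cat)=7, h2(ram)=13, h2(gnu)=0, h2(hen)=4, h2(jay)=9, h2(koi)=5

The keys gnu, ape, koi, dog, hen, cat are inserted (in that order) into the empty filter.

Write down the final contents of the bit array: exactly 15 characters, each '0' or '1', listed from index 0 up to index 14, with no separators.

Start: bits=000000000000000
After insert 'gnu': sets bits 0 13 -> bits=100000000000010
After insert 'ape': sets bits 7 9 -> bits=100000010100010
After insert 'koi': sets bits 5 7 -> bits=100001010100010
After insert 'dog': sets bits 11 12 -> bits=100001010101110
After insert 'hen': sets bits 0 4 -> bits=100011010101110
After insert 'cat': sets bits 6 7 -> bits=100011110101110

Answer: 100011110101110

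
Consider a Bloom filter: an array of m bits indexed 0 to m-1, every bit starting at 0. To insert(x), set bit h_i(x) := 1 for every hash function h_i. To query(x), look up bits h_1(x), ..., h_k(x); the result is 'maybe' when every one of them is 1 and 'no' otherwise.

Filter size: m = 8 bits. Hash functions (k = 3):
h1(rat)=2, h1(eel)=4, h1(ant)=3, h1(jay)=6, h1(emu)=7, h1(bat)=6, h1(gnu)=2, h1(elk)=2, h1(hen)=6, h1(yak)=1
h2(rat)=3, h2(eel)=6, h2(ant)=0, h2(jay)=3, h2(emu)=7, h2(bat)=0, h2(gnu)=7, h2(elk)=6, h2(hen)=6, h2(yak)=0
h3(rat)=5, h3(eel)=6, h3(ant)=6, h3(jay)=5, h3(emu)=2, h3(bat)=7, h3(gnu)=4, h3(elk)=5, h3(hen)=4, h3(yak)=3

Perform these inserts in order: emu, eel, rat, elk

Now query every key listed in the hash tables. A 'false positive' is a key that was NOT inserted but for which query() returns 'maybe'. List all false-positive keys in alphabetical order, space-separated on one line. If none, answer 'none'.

Start: bits=00000000
After insert 'emu': sets bits 2 7 -> bits=00100001
After insert 'eel': sets bits 4 6 -> bits=00101011
After insert 'rat': sets bits 2 3 5 -> bits=00111111
After insert 'elk': sets bits 2 5 6 -> bits=00111111
Not inserted: ant bat gnu hen jay yak — query each against bits=00111111:
query ant: checks bit0=0, bit3=1, bit6=1 (has a 0) -> no => not a false positive
query bat: checks bit0=0, bit6=1, bit7=1 (has a 0) -> no => not a false positive
query gnu: checks bit2=1, bit4=1, bit7=1 (all 1) -> maybe => FALSE POSITIVE
query hen: checks bit4=1, bit6=1 (all 1) -> maybe => FALSE POSITIVE
query jay: checks bit3=1, bit5=1, bit6=1 (all 1) -> maybe => FALSE POSITIVE
query yak: checks bit0=0, bit1=0, bit3=1 (has a 0) -> no => not a false positive
False positives (alphabetical): gnu hen jay

Answer: gnu hen jay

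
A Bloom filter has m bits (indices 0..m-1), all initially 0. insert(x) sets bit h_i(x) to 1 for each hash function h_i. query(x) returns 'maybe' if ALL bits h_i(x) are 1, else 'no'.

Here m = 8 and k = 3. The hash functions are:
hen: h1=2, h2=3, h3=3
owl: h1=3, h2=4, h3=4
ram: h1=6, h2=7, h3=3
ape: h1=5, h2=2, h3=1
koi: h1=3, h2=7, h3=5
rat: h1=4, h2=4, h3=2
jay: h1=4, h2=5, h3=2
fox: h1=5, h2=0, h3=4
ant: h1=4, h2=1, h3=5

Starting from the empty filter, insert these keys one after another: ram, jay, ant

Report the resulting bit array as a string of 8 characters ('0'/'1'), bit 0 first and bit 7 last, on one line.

Answer: 01111111

Derivation:
Start: bits=00000000
After insert 'ram': sets bits 3 6 7 -> bits=00010011
After insert 'jay': sets bits 2 4 5 -> bits=00111111
After insert 'ant': sets bits 1 4 5 -> bits=01111111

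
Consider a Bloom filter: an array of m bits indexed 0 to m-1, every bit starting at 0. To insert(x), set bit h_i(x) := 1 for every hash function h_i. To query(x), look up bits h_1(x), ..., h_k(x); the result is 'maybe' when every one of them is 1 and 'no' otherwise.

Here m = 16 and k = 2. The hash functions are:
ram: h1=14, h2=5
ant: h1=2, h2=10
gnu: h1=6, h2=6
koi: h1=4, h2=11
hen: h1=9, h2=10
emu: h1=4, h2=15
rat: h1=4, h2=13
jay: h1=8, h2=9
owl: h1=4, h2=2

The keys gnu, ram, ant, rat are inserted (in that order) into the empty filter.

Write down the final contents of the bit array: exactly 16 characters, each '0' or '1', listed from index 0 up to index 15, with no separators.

Start: bits=0000000000000000
After insert 'gnu': sets bits 6 -> bits=0000001000000000
After insert 'ram': sets bits 5 14 -> bits=0000011000000010
After insert 'ant': sets bits 2 10 -> bits=0010011000100010
After insert 'rat': sets bits 4 13 -> bits=0010111000100110

Answer: 0010111000100110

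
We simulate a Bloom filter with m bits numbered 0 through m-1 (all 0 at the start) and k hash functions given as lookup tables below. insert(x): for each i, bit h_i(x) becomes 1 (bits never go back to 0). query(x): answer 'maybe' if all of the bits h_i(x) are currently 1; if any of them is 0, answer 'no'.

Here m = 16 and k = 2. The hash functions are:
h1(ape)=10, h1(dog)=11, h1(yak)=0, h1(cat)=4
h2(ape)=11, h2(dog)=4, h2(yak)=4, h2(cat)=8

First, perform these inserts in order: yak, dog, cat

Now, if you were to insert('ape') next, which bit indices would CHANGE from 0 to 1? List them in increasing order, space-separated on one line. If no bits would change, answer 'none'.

Answer: 10

Derivation:
Start: bits=0000000000000000
After insert 'yak': sets bits 0 4 -> bits=1000100000000000
After insert 'dog': sets bits 4 11 -> bits=1000100000010000
After insert 'cat': sets bits 4 8 -> bits=1000100010010000
insert 'ape' would touch bits 10 11; currently bit10=0, bit11=1
Bits that are 0 among those (would change 0->1): 10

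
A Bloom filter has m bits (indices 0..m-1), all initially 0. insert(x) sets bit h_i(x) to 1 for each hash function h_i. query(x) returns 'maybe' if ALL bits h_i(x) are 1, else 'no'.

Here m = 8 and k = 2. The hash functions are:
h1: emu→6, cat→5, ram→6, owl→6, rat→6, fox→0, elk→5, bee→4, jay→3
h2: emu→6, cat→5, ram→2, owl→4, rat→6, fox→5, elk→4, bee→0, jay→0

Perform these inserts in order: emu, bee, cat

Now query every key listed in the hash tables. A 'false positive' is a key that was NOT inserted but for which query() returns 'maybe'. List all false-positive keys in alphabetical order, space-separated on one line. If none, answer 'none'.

Start: bits=00000000
After insert 'emu': sets bits 6 -> bits=00000010
After insert 'bee': sets bits 0 4 -> bits=10001010
After insert 'cat': sets bits 5 -> bits=10001110
Not inserted: elk fox jay owl ram rat — query each against bits=10001110:
query elk: checks bit4=1, bit5=1 (all 1) -> maybe => FALSE POSITIVE
query fox: checks bit0=1, bit5=1 (all 1) -> maybe => FALSE POSITIVE
query jay: checks bit0=1, bit3=0 (has a 0) -> no => not a false positive
query owl: checks bit4=1, bit6=1 (all 1) -> maybe => FALSE POSITIVE
query ram: checks bit2=0, bit6=1 (has a 0) -> no => not a false positive
query rat: checks bit6=1 (all 1) -> maybe => FALSE POSITIVE
False positives (alphabetical): elk fox owl rat

Answer: elk fox owl rat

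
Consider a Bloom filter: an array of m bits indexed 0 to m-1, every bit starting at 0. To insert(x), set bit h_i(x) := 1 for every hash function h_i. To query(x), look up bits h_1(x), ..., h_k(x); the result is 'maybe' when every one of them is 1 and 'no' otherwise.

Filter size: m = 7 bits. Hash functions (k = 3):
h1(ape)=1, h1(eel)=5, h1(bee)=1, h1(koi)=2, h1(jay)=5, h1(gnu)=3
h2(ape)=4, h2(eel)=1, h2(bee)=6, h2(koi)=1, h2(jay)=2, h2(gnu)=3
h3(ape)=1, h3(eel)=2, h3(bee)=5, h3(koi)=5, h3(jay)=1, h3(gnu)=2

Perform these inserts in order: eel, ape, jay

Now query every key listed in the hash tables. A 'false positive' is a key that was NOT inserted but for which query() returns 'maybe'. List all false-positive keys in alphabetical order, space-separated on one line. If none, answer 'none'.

Answer: koi

Derivation:
Start: bits=0000000
After insert 'eel': sets bits 1 2 5 -> bits=0110010
After insert 'ape': sets bits 1 4 -> bits=0110110
After insert 'jay': sets bits 1 2 5 -> bits=0110110
Not inserted: bee gnu koi — query each against bits=0110110:
query bee: checks bit1=1, bit5=1, bit6=0 (has a 0) -> no => not a false positive
query gnu: checks bit2=1, bit3=0 (has a 0) -> no => not a false positive
query koi: checks bit1=1, bit2=1, bit5=1 (all 1) -> maybe => FALSE POSITIVE
False positives (alphabetical): koi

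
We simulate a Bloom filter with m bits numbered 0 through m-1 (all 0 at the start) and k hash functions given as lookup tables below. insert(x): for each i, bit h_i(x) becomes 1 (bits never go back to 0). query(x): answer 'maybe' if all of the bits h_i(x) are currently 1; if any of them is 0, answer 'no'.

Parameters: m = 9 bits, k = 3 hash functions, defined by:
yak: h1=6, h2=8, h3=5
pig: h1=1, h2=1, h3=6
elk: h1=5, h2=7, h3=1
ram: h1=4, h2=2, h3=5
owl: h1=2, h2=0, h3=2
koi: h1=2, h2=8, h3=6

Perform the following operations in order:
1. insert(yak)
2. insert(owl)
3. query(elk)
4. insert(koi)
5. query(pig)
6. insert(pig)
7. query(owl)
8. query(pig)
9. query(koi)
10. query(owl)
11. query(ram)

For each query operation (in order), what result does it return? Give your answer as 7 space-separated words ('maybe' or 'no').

Start: bits=000000000
Op 1: insert yak -> sets bits 5 6 8 -> bits=000001101
Op 2: insert owl -> sets bits 0 2 -> bits=101001101
Op 3: query elk -> checks bit1=0, bit5=1, bit7=0 (has a 0) -> no
Op 4: insert koi -> sets bits 2 6 8 -> bits=101001101
Op 5: query pig -> checks bit1=0, bit6=1 (has a 0) -> no
Op 6: insert pig -> sets bits 1 6 -> bits=111001101
Op 7: query owl -> checks bit0=1, bit2=1 (all 1) -> maybe
Op 8: query pig -> checks bit1=1, bit6=1 (all 1) -> maybe
Op 9: query koi -> checks bit2=1, bit6=1, bit8=1 (all 1) -> maybe
Op 10: query owl -> checks bit0=1, bit2=1 (all 1) -> maybe
Op 11: query ram -> checks bit2=1, bit4=0, bit5=1 (has a 0) -> no
Query results in order: no no maybe maybe maybe maybe no

Answer: no no maybe maybe maybe maybe no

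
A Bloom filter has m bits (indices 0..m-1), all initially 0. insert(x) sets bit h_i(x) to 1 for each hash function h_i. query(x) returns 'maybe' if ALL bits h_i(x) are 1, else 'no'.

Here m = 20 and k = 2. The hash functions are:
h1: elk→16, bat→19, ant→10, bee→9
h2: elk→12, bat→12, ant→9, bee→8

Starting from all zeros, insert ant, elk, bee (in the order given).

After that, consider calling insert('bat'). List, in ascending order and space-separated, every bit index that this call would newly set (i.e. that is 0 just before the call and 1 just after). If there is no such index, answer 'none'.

Start: bits=00000000000000000000
After insert 'ant': sets bits 9 10 -> bits=00000000011000000000
After insert 'elk': sets bits 12 16 -> bits=00000000011010001000
After insert 'bee': sets bits 8 9 -> bits=00000000111010001000
insert 'bat' would touch bits 12 19; currently bit12=1, bit19=0
Bits that are 0 among those (would change 0->1): 19

Answer: 19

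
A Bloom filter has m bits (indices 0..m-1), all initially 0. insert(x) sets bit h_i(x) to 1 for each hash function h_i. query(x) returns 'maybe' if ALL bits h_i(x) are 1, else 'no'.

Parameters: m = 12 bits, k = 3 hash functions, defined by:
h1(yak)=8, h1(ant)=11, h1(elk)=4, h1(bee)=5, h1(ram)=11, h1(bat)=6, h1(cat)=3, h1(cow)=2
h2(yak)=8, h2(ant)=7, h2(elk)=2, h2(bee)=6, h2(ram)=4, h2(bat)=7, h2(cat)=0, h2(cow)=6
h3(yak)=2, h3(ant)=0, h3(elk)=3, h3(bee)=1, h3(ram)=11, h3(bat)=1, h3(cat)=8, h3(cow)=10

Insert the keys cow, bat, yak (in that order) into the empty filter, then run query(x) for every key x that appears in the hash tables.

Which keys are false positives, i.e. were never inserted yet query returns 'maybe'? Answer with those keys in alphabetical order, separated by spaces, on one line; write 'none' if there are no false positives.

Answer: none

Derivation:
Start: bits=000000000000
After insert 'cow': sets bits 2 6 10 -> bits=001000100010
After insert 'bat': sets bits 1 6 7 -> bits=011000110010
After insert 'yak': sets bits 2 8 -> bits=011000111010
Not inserted: ant bee cat elk ram — query each against bits=011000111010:
query ant: checks bit0=0, bit7=1, bit11=0 (has a 0) -> no => not a false positive
query bee: checks bit1=1, bit5=0, bit6=1 (has a 0) -> no => not a false positive
query cat: checks bit0=0, bit3=0, bit8=1 (has a 0) -> no => not a false positive
query elk: checks bit2=1, bit3=0, bit4=0 (has a 0) -> no => not a false positive
query ram: checks bit4=0, bit11=0 (has a 0) -> no => not a false positive
False positives (alphabetical): none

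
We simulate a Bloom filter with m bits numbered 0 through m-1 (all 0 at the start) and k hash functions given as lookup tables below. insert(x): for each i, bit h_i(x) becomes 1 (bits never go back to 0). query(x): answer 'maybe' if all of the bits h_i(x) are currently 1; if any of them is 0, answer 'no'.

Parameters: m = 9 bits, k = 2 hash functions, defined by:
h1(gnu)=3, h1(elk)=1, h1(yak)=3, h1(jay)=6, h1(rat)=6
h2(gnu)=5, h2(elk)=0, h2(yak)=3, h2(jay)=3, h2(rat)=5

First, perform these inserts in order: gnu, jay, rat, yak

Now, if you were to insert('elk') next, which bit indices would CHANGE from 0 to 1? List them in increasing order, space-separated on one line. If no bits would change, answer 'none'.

Start: bits=000000000
After insert 'gnu': sets bits 3 5 -> bits=000101000
After insert 'jay': sets bits 3 6 -> bits=000101100
After insert 'rat': sets bits 5 6 -> bits=000101100
After insert 'yak': sets bits 3 -> bits=000101100
insert 'elk' would touch bits 0 1; currently bit0=0, bit1=0
Bits that are 0 among those (would change 0->1): 0 1

Answer: 0 1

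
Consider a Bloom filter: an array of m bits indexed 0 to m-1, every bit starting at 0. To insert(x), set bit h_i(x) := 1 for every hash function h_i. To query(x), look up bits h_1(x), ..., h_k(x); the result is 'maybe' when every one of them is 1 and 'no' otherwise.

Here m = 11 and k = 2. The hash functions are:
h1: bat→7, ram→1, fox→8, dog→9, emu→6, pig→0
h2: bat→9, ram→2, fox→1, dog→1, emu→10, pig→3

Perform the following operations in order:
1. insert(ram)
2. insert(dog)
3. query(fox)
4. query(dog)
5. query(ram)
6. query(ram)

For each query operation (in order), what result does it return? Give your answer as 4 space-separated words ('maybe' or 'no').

Answer: no maybe maybe maybe

Derivation:
Start: bits=00000000000
Op 1: insert ram -> sets bits 1 2 -> bits=01100000000
Op 2: insert dog -> sets bits 1 9 -> bits=01100000010
Op 3: query fox -> checks bit1=1, bit8=0 (has a 0) -> no
Op 4: query dog -> checks bit1=1, bit9=1 (all 1) -> maybe
Op 5: query ram -> checks bit1=1, bit2=1 (all 1) -> maybe
Op 6: query ram -> checks bit1=1, bit2=1 (all 1) -> maybe
Query results in order: no maybe maybe maybe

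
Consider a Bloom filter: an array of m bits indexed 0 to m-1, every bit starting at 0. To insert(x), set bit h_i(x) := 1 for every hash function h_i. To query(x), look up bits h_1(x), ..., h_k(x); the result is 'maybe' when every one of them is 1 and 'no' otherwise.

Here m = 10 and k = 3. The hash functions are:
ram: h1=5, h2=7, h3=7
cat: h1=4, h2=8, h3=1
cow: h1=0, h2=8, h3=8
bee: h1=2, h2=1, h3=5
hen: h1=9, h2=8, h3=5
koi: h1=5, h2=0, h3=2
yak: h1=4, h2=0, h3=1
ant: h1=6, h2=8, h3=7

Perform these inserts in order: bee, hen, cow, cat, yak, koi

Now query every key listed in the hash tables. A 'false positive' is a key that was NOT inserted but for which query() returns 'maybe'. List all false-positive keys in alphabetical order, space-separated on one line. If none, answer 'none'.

Start: bits=0000000000
After insert 'bee': sets bits 1 2 5 -> bits=0110010000
After insert 'hen': sets bits 5 8 9 -> bits=0110010011
After insert 'cow': sets bits 0 8 -> bits=1110010011
After insert 'cat': sets bits 1 4 8 -> bits=1110110011
After insert 'yak': sets bits 0 1 4 -> bits=1110110011
After insert 'koi': sets bits 0 2 5 -> bits=1110110011
Not inserted: ant ram — query each against bits=1110110011:
query ant: checks bit6=0, bit7=0, bit8=1 (has a 0) -> no => not a false positive
query ram: checks bit5=1, bit7=0 (has a 0) -> no => not a false positive
False positives (alphabetical): none

Answer: none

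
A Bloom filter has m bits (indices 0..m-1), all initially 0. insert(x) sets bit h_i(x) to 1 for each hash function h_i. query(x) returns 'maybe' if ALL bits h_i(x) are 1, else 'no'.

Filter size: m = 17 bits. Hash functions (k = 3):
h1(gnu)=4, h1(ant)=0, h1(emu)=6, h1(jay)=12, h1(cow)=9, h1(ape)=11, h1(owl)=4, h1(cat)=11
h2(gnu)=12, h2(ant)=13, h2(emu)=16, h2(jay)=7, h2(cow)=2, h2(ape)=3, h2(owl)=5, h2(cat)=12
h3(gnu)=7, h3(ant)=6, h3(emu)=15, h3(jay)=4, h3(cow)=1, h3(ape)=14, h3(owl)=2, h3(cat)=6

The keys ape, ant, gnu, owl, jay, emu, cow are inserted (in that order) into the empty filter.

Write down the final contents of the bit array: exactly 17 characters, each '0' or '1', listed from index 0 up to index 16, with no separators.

Start: bits=00000000000000000
After insert 'ape': sets bits 3 11 14 -> bits=00010000000100100
After insert 'ant': sets bits 0 6 13 -> bits=10010010000101100
After insert 'gnu': sets bits 4 7 12 -> bits=10011011000111100
After insert 'owl': sets bits 2 4 5 -> bits=10111111000111100
After insert 'jay': sets bits 4 7 12 -> bits=10111111000111100
After insert 'emu': sets bits 6 15 16 -> bits=10111111000111111
After insert 'cow': sets bits 1 2 9 -> bits=11111111010111111

Answer: 11111111010111111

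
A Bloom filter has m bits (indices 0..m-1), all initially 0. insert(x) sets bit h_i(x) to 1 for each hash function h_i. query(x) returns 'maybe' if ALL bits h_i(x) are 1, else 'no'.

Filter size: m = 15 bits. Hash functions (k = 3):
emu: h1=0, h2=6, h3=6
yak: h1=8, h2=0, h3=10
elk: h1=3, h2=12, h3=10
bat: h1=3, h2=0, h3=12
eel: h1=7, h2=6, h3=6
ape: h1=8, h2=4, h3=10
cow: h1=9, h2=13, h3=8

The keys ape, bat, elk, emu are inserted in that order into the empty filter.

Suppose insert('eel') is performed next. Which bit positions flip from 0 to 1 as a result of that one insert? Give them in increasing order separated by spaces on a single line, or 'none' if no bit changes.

Answer: 7

Derivation:
Start: bits=000000000000000
After insert 'ape': sets bits 4 8 10 -> bits=000010001010000
After insert 'bat': sets bits 0 3 12 -> bits=100110001010100
After insert 'elk': sets bits 3 10 12 -> bits=100110001010100
After insert 'emu': sets bits 0 6 -> bits=100110101010100
insert 'eel' would touch bits 6 7; currently bit6=1, bit7=0
Bits that are 0 among those (would change 0->1): 7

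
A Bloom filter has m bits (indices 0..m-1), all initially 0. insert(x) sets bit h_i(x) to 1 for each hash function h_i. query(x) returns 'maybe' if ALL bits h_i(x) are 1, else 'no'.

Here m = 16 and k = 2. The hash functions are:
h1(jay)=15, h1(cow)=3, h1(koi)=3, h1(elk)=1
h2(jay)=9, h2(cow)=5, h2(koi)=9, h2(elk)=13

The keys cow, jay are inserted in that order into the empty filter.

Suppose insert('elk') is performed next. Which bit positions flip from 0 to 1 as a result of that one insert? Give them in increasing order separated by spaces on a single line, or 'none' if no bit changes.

Answer: 1 13

Derivation:
Start: bits=0000000000000000
After insert 'cow': sets bits 3 5 -> bits=0001010000000000
After insert 'jay': sets bits 9 15 -> bits=0001010001000001
insert 'elk' would touch bits 1 13; currently bit1=0, bit13=0
Bits that are 0 among those (would change 0->1): 1 13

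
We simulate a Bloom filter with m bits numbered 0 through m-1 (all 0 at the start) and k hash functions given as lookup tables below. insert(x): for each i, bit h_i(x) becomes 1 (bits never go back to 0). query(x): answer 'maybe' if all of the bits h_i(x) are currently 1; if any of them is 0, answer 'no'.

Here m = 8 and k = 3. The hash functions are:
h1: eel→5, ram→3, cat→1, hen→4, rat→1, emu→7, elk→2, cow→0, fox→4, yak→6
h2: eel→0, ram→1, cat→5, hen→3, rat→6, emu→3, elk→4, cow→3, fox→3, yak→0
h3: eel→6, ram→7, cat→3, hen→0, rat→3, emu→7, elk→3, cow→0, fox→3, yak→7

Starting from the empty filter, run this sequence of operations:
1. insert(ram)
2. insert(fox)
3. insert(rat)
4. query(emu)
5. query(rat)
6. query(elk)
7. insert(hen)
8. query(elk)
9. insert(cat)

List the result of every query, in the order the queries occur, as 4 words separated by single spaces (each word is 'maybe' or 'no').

Start: bits=00000000
Op 1: insert ram -> sets bits 1 3 7 -> bits=01010001
Op 2: insert fox -> sets bits 3 4 -> bits=01011001
Op 3: insert rat -> sets bits 1 3 6 -> bits=01011011
Op 4: query emu -> checks bit3=1, bit7=1 (all 1) -> maybe
Op 5: query rat -> checks bit1=1, bit3=1, bit6=1 (all 1) -> maybe
Op 6: query elk -> checks bit2=0, bit3=1, bit4=1 (has a 0) -> no
Op 7: insert hen -> sets bits 0 3 4 -> bits=11011011
Op 8: query elk -> checks bit2=0, bit3=1, bit4=1 (has a 0) -> no
Op 9: insert cat -> sets bits 1 3 5 -> bits=11011111
Query results in order: maybe maybe no no

Answer: maybe maybe no no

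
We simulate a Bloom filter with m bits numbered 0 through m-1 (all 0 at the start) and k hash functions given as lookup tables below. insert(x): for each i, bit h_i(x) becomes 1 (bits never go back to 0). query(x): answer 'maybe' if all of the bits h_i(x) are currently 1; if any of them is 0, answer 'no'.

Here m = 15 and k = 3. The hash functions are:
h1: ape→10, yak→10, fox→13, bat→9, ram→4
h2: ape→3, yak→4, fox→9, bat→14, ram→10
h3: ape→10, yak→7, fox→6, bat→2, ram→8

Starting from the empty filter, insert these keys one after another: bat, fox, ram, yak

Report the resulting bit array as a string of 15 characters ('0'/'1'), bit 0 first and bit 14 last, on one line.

Answer: 001010111110011

Derivation:
Start: bits=000000000000000
After insert 'bat': sets bits 2 9 14 -> bits=001000000100001
After insert 'fox': sets bits 6 9 13 -> bits=001000100100011
After insert 'ram': sets bits 4 8 10 -> bits=001010101110011
After insert 'yak': sets bits 4 7 10 -> bits=001010111110011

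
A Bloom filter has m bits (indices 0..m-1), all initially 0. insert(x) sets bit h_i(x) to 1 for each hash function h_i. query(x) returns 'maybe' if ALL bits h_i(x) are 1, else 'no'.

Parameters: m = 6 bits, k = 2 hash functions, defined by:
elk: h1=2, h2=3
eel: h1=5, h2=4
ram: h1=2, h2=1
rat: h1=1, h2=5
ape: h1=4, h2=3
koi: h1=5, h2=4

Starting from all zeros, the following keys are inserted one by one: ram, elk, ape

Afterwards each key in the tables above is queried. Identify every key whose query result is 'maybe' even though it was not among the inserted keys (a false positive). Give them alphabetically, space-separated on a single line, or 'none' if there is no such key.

Answer: none

Derivation:
Start: bits=000000
After insert 'ram': sets bits 1 2 -> bits=011000
After insert 'elk': sets bits 2 3 -> bits=011100
After insert 'ape': sets bits 3 4 -> bits=011110
Not inserted: eel koi rat — query each against bits=011110:
query eel: checks bit4=1, bit5=0 (has a 0) -> no => not a false positive
query koi: checks bit4=1, bit5=0 (has a 0) -> no => not a false positive
query rat: checks bit1=1, bit5=0 (has a 0) -> no => not a false positive
False positives (alphabetical): none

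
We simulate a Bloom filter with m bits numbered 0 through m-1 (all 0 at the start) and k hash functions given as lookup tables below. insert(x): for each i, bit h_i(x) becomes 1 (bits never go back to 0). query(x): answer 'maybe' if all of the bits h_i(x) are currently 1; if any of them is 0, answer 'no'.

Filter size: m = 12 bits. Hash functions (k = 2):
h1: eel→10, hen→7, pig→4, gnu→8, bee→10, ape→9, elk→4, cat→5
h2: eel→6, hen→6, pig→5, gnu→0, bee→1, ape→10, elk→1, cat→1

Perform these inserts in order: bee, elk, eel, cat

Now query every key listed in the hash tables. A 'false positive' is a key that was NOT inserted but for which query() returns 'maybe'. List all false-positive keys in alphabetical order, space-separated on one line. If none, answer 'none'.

Start: bits=000000000000
After insert 'bee': sets bits 1 10 -> bits=010000000010
After insert 'elk': sets bits 1 4 -> bits=010010000010
After insert 'eel': sets bits 6 10 -> bits=010010100010
After insert 'cat': sets bits 1 5 -> bits=010011100010
Not inserted: ape gnu hen pig — query each against bits=010011100010:
query ape: checks bit9=0, bit10=1 (has a 0) -> no => not a false positive
query gnu: checks bit0=0, bit8=0 (has a 0) -> no => not a false positive
query hen: checks bit6=1, bit7=0 (has a 0) -> no => not a false positive
query pig: checks bit4=1, bit5=1 (all 1) -> maybe => FALSE POSITIVE
False positives (alphabetical): pig

Answer: pig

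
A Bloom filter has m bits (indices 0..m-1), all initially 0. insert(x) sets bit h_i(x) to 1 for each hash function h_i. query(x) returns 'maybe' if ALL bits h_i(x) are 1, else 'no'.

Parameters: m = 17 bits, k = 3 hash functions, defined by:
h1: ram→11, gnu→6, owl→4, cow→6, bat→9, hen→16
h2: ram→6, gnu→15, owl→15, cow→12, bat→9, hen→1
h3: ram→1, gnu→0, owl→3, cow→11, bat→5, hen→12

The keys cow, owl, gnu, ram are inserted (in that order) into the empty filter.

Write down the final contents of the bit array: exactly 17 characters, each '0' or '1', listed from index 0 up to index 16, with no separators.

Start: bits=00000000000000000
After insert 'cow': sets bits 6 11 12 -> bits=00000010000110000
After insert 'owl': sets bits 3 4 15 -> bits=00011010000110010
After insert 'gnu': sets bits 0 6 15 -> bits=10011010000110010
After insert 'ram': sets bits 1 6 11 -> bits=11011010000110010

Answer: 11011010000110010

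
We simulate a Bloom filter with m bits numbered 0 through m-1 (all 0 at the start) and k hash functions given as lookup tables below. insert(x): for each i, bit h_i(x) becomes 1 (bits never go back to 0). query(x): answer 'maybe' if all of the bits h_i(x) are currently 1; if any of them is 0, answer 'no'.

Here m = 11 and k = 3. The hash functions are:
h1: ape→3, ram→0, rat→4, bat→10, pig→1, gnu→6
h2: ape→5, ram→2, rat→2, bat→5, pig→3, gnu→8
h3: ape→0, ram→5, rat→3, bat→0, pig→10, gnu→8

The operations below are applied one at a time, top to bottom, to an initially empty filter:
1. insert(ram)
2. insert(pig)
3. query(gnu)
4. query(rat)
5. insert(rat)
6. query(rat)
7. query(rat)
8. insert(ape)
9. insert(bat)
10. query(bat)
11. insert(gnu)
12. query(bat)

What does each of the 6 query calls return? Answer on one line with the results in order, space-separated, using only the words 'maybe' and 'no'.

Answer: no no maybe maybe maybe maybe

Derivation:
Start: bits=00000000000
Op 1: insert ram -> sets bits 0 2 5 -> bits=10100100000
Op 2: insert pig -> sets bits 1 3 10 -> bits=11110100001
Op 3: query gnu -> checks bit6=0, bit8=0 (has a 0) -> no
Op 4: query rat -> checks bit2=1, bit3=1, bit4=0 (has a 0) -> no
Op 5: insert rat -> sets bits 2 3 4 -> bits=11111100001
Op 6: query rat -> checks bit2=1, bit3=1, bit4=1 (all 1) -> maybe
Op 7: query rat -> checks bit2=1, bit3=1, bit4=1 (all 1) -> maybe
Op 8: insert ape -> sets bits 0 3 5 -> bits=11111100001
Op 9: insert bat -> sets bits 0 5 10 -> bits=11111100001
Op 10: query bat -> checks bit0=1, bit5=1, bit10=1 (all 1) -> maybe
Op 11: insert gnu -> sets bits 6 8 -> bits=11111110101
Op 12: query bat -> checks bit0=1, bit5=1, bit10=1 (all 1) -> maybe
Query results in order: no no maybe maybe maybe maybe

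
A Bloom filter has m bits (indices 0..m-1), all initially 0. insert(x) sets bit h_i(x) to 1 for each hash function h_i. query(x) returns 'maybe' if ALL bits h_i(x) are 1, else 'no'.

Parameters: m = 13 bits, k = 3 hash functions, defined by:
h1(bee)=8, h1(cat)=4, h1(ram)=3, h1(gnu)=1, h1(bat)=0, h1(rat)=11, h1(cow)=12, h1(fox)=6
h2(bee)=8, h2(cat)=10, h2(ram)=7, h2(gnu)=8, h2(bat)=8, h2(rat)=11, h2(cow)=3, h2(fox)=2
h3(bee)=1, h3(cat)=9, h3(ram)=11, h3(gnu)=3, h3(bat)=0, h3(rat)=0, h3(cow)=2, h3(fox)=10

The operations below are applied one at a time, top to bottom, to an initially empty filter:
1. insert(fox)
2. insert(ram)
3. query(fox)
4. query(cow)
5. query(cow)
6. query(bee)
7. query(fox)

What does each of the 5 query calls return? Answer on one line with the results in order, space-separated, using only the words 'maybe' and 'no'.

Start: bits=0000000000000
Op 1: insert fox -> sets bits 2 6 10 -> bits=0010001000100
Op 2: insert ram -> sets bits 3 7 11 -> bits=0011001100110
Op 3: query fox -> checks bit2=1, bit6=1, bit10=1 (all 1) -> maybe
Op 4: query cow -> checks bit2=1, bit3=1, bit12=0 (has a 0) -> no
Op 5: query cow -> checks bit2=1, bit3=1, bit12=0 (has a 0) -> no
Op 6: query bee -> checks bit1=0, bit8=0 (has a 0) -> no
Op 7: query fox -> checks bit2=1, bit6=1, bit10=1 (all 1) -> maybe
Query results in order: maybe no no no maybe

Answer: maybe no no no maybe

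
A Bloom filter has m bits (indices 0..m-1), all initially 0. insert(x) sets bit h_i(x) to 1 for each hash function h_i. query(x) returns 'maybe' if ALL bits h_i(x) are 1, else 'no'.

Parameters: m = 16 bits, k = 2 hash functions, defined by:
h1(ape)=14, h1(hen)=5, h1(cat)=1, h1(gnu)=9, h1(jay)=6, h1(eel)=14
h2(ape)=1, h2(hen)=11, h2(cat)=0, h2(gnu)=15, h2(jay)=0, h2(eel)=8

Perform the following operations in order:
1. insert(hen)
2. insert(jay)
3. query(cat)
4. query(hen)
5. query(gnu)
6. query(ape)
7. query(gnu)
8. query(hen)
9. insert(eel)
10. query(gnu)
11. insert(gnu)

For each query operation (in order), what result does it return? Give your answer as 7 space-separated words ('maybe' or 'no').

Start: bits=0000000000000000
Op 1: insert hen -> sets bits 5 11 -> bits=0000010000010000
Op 2: insert jay -> sets bits 0 6 -> bits=1000011000010000
Op 3: query cat -> checks bit0=1, bit1=0 (has a 0) -> no
Op 4: query hen -> checks bit5=1, bit11=1 (all 1) -> maybe
Op 5: query gnu -> checks bit9=0, bit15=0 (has a 0) -> no
Op 6: query ape -> checks bit1=0, bit14=0 (has a 0) -> no
Op 7: query gnu -> checks bit9=0, bit15=0 (has a 0) -> no
Op 8: query hen -> checks bit5=1, bit11=1 (all 1) -> maybe
Op 9: insert eel -> sets bits 8 14 -> bits=1000011010010010
Op 10: query gnu -> checks bit9=0, bit15=0 (has a 0) -> no
Op 11: insert gnu -> sets bits 9 15 -> bits=1000011011010011
Query results in order: no maybe no no no maybe no

Answer: no maybe no no no maybe no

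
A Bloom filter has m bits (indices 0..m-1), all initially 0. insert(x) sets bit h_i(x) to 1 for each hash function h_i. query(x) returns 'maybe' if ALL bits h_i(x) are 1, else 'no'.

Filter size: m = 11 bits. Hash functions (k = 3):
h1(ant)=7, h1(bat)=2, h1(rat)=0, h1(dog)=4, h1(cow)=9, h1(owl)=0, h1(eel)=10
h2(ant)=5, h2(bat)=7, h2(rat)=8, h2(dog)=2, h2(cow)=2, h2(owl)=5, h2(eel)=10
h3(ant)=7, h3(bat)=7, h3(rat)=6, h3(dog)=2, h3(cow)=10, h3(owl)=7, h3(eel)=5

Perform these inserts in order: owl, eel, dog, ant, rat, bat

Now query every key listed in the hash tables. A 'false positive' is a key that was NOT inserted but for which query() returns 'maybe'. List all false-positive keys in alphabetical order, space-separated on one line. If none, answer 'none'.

Start: bits=00000000000
After insert 'owl': sets bits 0 5 7 -> bits=10000101000
After insert 'eel': sets bits 5 10 -> bits=10000101001
After insert 'dog': sets bits 2 4 -> bits=10101101001
After insert 'ant': sets bits 5 7 -> bits=10101101001
After insert 'rat': sets bits 0 6 8 -> bits=10101111101
After insert 'bat': sets bits 2 7 -> bits=10101111101
Not inserted: cow — query each against bits=10101111101:
query cow: checks bit2=1, bit9=0, bit10=1 (has a 0) -> no => not a false positive
False positives (alphabetical): none

Answer: none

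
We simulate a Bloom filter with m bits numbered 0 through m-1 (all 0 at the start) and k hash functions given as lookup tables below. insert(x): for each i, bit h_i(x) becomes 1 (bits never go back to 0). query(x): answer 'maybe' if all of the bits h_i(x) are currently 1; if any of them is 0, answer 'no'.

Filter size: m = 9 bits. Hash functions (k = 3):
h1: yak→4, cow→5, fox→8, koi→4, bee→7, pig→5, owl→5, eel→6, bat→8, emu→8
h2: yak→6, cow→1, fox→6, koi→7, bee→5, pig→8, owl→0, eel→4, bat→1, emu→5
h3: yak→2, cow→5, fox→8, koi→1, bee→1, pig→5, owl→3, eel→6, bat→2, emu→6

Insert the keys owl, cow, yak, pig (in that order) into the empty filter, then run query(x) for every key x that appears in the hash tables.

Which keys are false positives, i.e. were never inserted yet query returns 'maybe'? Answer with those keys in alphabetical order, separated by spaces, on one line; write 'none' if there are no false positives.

Start: bits=000000000
After insert 'owl': sets bits 0 3 5 -> bits=100101000
After insert 'cow': sets bits 1 5 -> bits=110101000
After insert 'yak': sets bits 2 4 6 -> bits=111111100
After insert 'pig': sets bits 5 8 -> bits=111111101
Not inserted: bat bee eel emu fox koi — query each against bits=111111101:
query bat: checks bit1=1, bit2=1, bit8=1 (all 1) -> maybe => FALSE POSITIVE
query bee: checks bit1=1, bit5=1, bit7=0 (has a 0) -> no => not a false positive
query eel: checks bit4=1, bit6=1 (all 1) -> maybe => FALSE POSITIVE
query emu: checks bit5=1, bit6=1, bit8=1 (all 1) -> maybe => FALSE POSITIVE
query fox: checks bit6=1, bit8=1 (all 1) -> maybe => FALSE POSITIVE
query koi: checks bit1=1, bit4=1, bit7=0 (has a 0) -> no => not a false positive
False positives (alphabetical): bat eel emu fox

Answer: bat eel emu fox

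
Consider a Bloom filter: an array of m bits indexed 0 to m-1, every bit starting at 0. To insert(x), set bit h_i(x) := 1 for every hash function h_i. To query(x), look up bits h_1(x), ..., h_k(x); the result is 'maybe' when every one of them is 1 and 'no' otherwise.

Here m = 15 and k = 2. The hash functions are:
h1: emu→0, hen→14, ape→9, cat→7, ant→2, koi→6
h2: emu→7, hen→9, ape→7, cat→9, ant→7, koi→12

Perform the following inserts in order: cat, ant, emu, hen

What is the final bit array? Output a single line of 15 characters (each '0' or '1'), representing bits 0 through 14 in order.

Answer: 101000010100001

Derivation:
Start: bits=000000000000000
After insert 'cat': sets bits 7 9 -> bits=000000010100000
After insert 'ant': sets bits 2 7 -> bits=001000010100000
After insert 'emu': sets bits 0 7 -> bits=101000010100000
After insert 'hen': sets bits 9 14 -> bits=101000010100001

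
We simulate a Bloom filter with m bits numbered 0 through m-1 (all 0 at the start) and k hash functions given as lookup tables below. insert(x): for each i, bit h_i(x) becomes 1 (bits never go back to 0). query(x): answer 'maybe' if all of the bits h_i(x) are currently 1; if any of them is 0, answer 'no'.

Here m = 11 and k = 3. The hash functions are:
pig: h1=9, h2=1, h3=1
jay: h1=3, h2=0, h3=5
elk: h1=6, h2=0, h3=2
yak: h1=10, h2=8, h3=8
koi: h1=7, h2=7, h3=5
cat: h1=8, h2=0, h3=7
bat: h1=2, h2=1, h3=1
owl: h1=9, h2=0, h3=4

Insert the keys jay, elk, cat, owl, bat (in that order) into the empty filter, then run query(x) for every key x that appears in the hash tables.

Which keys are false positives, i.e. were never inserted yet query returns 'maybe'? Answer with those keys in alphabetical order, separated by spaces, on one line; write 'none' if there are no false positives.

Start: bits=00000000000
After insert 'jay': sets bits 0 3 5 -> bits=10010100000
After insert 'elk': sets bits 0 2 6 -> bits=10110110000
After insert 'cat': sets bits 0 7 8 -> bits=10110111100
After insert 'owl': sets bits 0 4 9 -> bits=10111111110
After insert 'bat': sets bits 1 2 -> bits=11111111110
Not inserted: koi pig yak — query each against bits=11111111110:
query koi: checks bit5=1, bit7=1 (all 1) -> maybe => FALSE POSITIVE
query pig: checks bit1=1, bit9=1 (all 1) -> maybe => FALSE POSITIVE
query yak: checks bit8=1, bit10=0 (has a 0) -> no => not a false positive
False positives (alphabetical): koi pig

Answer: koi pig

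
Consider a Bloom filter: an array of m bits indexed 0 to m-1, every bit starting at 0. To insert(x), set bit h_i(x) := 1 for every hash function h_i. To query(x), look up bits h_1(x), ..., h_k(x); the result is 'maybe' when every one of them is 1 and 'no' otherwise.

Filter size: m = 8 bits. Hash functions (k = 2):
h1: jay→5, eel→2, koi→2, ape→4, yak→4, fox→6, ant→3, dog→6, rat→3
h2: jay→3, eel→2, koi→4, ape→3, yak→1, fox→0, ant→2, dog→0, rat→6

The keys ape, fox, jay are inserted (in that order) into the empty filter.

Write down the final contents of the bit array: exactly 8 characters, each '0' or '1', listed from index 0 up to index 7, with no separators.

Answer: 10011110

Derivation:
Start: bits=00000000
After insert 'ape': sets bits 3 4 -> bits=00011000
After insert 'fox': sets bits 0 6 -> bits=10011010
After insert 'jay': sets bits 3 5 -> bits=10011110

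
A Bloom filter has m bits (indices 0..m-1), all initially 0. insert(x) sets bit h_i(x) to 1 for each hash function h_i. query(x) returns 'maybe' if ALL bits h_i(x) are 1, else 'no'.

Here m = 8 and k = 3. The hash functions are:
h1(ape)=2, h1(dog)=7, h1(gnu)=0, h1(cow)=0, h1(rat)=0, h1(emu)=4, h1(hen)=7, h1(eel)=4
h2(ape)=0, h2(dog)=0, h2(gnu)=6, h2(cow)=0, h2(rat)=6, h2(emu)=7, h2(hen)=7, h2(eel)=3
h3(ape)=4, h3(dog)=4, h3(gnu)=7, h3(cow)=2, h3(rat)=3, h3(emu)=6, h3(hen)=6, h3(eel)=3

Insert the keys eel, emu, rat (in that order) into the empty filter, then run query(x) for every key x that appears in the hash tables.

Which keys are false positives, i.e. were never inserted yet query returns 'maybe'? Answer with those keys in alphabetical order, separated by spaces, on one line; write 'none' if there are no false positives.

Start: bits=00000000
After insert 'eel': sets bits 3 4 -> bits=00011000
After insert 'emu': sets bits 4 6 7 -> bits=00011011
After insert 'rat': sets bits 0 3 6 -> bits=10011011
Not inserted: ape cow dog gnu hen — query each against bits=10011011:
query ape: checks bit0=1, bit2=0, bit4=1 (has a 0) -> no => not a false positive
query cow: checks bit0=1, bit2=0 (has a 0) -> no => not a false positive
query dog: checks bit0=1, bit4=1, bit7=1 (all 1) -> maybe => FALSE POSITIVE
query gnu: checks bit0=1, bit6=1, bit7=1 (all 1) -> maybe => FALSE POSITIVE
query hen: checks bit6=1, bit7=1 (all 1) -> maybe => FALSE POSITIVE
False positives (alphabetical): dog gnu hen

Answer: dog gnu hen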